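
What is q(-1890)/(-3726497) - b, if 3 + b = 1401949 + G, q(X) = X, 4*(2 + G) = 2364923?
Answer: -29710238897843/14905988 ≈ -1.9932e+6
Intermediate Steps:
G = 2364915/4 (G = -2 + (1/4)*2364923 = -2 + 2364923/4 = 2364915/4 ≈ 5.9123e+5)
b = 7972699/4 (b = -3 + (1401949 + 2364915/4) = -3 + 7972711/4 = 7972699/4 ≈ 1.9932e+6)
q(-1890)/(-3726497) - b = -1890/(-3726497) - 1*7972699/4 = -1890*(-1/3726497) - 7972699/4 = 1890/3726497 - 7972699/4 = -29710238897843/14905988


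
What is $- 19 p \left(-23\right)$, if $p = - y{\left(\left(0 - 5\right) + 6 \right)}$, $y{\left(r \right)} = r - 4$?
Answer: $1311$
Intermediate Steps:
$y{\left(r \right)} = -4 + r$
$p = 3$ ($p = - (-4 + \left(\left(0 - 5\right) + 6\right)) = - (-4 + \left(-5 + 6\right)) = - (-4 + 1) = \left(-1\right) \left(-3\right) = 3$)
$- 19 p \left(-23\right) = \left(-19\right) 3 \left(-23\right) = \left(-57\right) \left(-23\right) = 1311$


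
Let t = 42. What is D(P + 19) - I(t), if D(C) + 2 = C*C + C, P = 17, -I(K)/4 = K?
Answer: 1498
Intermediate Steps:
I(K) = -4*K
D(C) = -2 + C + C² (D(C) = -2 + (C*C + C) = -2 + (C² + C) = -2 + (C + C²) = -2 + C + C²)
D(P + 19) - I(t) = (-2 + (17 + 19) + (17 + 19)²) - (-4)*42 = (-2 + 36 + 36²) - 1*(-168) = (-2 + 36 + 1296) + 168 = 1330 + 168 = 1498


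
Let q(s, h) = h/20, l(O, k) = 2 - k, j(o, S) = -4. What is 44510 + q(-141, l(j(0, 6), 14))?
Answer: 222547/5 ≈ 44509.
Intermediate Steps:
q(s, h) = h/20 (q(s, h) = h*(1/20) = h/20)
44510 + q(-141, l(j(0, 6), 14)) = 44510 + (2 - 1*14)/20 = 44510 + (2 - 14)/20 = 44510 + (1/20)*(-12) = 44510 - ⅗ = 222547/5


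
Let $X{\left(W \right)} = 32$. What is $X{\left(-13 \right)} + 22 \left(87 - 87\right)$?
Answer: $32$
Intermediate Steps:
$X{\left(-13 \right)} + 22 \left(87 - 87\right) = 32 + 22 \left(87 - 87\right) = 32 + 22 \cdot 0 = 32 + 0 = 32$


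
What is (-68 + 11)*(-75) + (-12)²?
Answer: 4419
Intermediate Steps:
(-68 + 11)*(-75) + (-12)² = -57*(-75) + 144 = 4275 + 144 = 4419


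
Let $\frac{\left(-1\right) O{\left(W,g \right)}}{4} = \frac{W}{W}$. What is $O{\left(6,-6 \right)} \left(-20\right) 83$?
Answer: $6640$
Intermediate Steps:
$O{\left(W,g \right)} = -4$ ($O{\left(W,g \right)} = - 4 \frac{W}{W} = \left(-4\right) 1 = -4$)
$O{\left(6,-6 \right)} \left(-20\right) 83 = \left(-4\right) \left(-20\right) 83 = 80 \cdot 83 = 6640$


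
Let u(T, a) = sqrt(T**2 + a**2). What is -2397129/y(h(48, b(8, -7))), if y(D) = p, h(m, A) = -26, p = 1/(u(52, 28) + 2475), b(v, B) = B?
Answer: -5932894275 - 9588516*sqrt(218) ≈ -6.0745e+9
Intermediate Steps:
p = 1/(2475 + 4*sqrt(218)) (p = 1/(sqrt(52**2 + 28**2) + 2475) = 1/(sqrt(2704 + 784) + 2475) = 1/(sqrt(3488) + 2475) = 1/(4*sqrt(218) + 2475) = 1/(2475 + 4*sqrt(218)) ≈ 0.00039462)
y(D) = 2475/6122137 - 4*sqrt(218)/6122137
-2397129/y(h(48, b(8, -7))) = -2397129/(2475/6122137 - 4*sqrt(218)/6122137)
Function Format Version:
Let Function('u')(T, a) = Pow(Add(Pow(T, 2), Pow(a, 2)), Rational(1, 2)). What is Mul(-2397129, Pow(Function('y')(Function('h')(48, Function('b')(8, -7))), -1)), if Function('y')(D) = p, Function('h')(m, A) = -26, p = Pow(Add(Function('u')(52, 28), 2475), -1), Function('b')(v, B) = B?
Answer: Add(-5932894275, Mul(-9588516, Pow(218, Rational(1, 2)))) ≈ -6.0745e+9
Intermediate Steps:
p = Pow(Add(2475, Mul(4, Pow(218, Rational(1, 2)))), -1) (p = Pow(Add(Pow(Add(Pow(52, 2), Pow(28, 2)), Rational(1, 2)), 2475), -1) = Pow(Add(Pow(Add(2704, 784), Rational(1, 2)), 2475), -1) = Pow(Add(Pow(3488, Rational(1, 2)), 2475), -1) = Pow(Add(Mul(4, Pow(218, Rational(1, 2))), 2475), -1) = Pow(Add(2475, Mul(4, Pow(218, Rational(1, 2)))), -1) ≈ 0.00039462)
Function('y')(D) = Add(Rational(2475, 6122137), Mul(Rational(-4, 6122137), Pow(218, Rational(1, 2))))
Mul(-2397129, Pow(Function('y')(Function('h')(48, Function('b')(8, -7))), -1)) = Mul(-2397129, Pow(Add(Rational(2475, 6122137), Mul(Rational(-4, 6122137), Pow(218, Rational(1, 2)))), -1))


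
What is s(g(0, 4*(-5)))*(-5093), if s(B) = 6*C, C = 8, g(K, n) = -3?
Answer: -244464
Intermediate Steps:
s(B) = 48 (s(B) = 6*8 = 48)
s(g(0, 4*(-5)))*(-5093) = 48*(-5093) = -244464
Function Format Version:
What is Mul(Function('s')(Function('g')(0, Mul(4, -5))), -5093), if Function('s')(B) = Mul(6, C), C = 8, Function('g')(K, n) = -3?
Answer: -244464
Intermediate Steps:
Function('s')(B) = 48 (Function('s')(B) = Mul(6, 8) = 48)
Mul(Function('s')(Function('g')(0, Mul(4, -5))), -5093) = Mul(48, -5093) = -244464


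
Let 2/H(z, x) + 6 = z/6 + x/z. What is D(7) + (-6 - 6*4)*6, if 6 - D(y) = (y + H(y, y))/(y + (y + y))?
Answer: -84191/483 ≈ -174.31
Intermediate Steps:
H(z, x) = 2/(-6 + z/6 + x/z) (H(z, x) = 2/(-6 + (z/6 + x/z)) = 2/(-6 + z/6 + x/z))
D(y) = 6 - (y + 12*y/(y**2 - 30*y))/(3*y) (D(y) = 6 - (y + 12*y/(y**2 - 36*y + 6*y))/(y + (y + y)) = 6 - (y + 12*y/(y**2 - 30*y))/(y + 2*y) = 6 - (y + 12*y/(y**2 - 30*y))/(3*y))
D(7) + (-6 - 6*4)*6 = (1/3)*(-12 + 17*7*(-30 + 7))/(7*(-30 + 7)) + (-6 - 6*4)*6 = (1/3)*(1/7)*(-12 + 17*7*(-23))/(-23) + (-6 - 24)*6 = (1/3)*(1/7)*(-1/23)*(-12 - 2737) - 30*6 = (1/3)*(1/7)*(-1/23)*(-2749) - 180 = 2749/483 - 180 = -84191/483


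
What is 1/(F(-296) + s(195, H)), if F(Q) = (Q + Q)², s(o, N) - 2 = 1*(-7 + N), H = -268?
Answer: 1/350191 ≈ 2.8556e-6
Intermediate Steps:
s(o, N) = -5 + N (s(o, N) = 2 + 1*(-7 + N) = 2 + (-7 + N) = -5 + N)
F(Q) = 4*Q² (F(Q) = (2*Q)² = 4*Q²)
1/(F(-296) + s(195, H)) = 1/(4*(-296)² + (-5 - 268)) = 1/(4*87616 - 273) = 1/(350464 - 273) = 1/350191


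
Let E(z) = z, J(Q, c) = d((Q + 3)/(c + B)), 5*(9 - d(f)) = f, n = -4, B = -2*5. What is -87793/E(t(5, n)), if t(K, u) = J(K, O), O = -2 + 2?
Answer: -2194825/229 ≈ -9584.4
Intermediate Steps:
B = -10
O = 0
d(f) = 9 - f/5
J(Q, c) = 9 - (3 + Q)/(5*(-10 + c)) (J(Q, c) = 9 - (Q + 3)/(5*(c - 10)) = 9 - (3 + Q)/(5*(-10 + c)))
t(K, u) = 453/50 + K/50 (t(K, u) = (-453 - K + 45*0)/(5*(-10 + 0)) = (⅕)*(-453 - K + 0)/(-10) = (⅕)*(-⅒)*(-453 - K) = 453/50 + K/50)
-87793/E(t(5, n)) = -87793/(453/50 + (1/50)*5) = -87793/(453/50 + ⅒) = -87793/229/25 = -87793*25/229 = -2194825/229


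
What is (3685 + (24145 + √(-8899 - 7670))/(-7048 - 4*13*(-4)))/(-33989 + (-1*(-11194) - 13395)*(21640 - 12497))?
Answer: -5036251/27575777376 + I*√1841/45959628960 ≈ -0.00018263 + 9.3358e-10*I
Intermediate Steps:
(3685 + (24145 + √(-8899 - 7670))/(-7048 - 4*13*(-4)))/(-33989 + (-1*(-11194) - 13395)*(21640 - 12497)) = (3685 + (24145 + √(-16569))/(-7048 - 52*(-4)))/(-33989 + (11194 - 13395)*9143) = (3685 + (24145 + 3*I*√1841)/(-7048 + 208))/(-33989 - 2201*9143) = (3685 + (24145 + 3*I*√1841)/(-6840))/(-33989 - 20123743) = (3685 + (24145 + 3*I*√1841)*(-1/6840))/(-20157732) = (3685 + (-4829/1368 - I*√1841/2280))*(-1/20157732) = (5036251/1368 - I*√1841/2280)*(-1/20157732) = -5036251/27575777376 + I*√1841/45959628960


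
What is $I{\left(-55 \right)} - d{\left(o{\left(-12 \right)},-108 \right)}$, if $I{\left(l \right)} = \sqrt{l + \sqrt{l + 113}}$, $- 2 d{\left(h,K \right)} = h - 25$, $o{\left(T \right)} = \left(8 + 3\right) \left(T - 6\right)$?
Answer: $- \frac{223}{2} + i \sqrt{55 - \sqrt{58}} \approx -111.5 + 6.8836 i$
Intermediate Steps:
$o{\left(T \right)} = -66 + 11 T$ ($o{\left(T \right)} = 11 \left(-6 + T\right) = -66 + 11 T$)
$d{\left(h,K \right)} = \frac{25}{2} - \frac{h}{2}$ ($d{\left(h,K \right)} = - \frac{h - 25}{2} = - \frac{-25 + h}{2} = \frac{25}{2} - \frac{h}{2}$)
$I{\left(l \right)} = \sqrt{l + \sqrt{113 + l}}$
$I{\left(-55 \right)} - d{\left(o{\left(-12 \right)},-108 \right)} = \sqrt{-55 + \sqrt{113 - 55}} - \left(\frac{25}{2} - \frac{-66 + 11 \left(-12\right)}{2}\right) = \sqrt{-55 + \sqrt{58}} - \left(\frac{25}{2} - \frac{-66 - 132}{2}\right) = \sqrt{-55 + \sqrt{58}} - \left(\frac{25}{2} - -99\right) = \sqrt{-55 + \sqrt{58}} - \left(\frac{25}{2} + 99\right) = \sqrt{-55 + \sqrt{58}} - \frac{223}{2} = - \frac{223}{2} + \sqrt{-55 + \sqrt{58}}$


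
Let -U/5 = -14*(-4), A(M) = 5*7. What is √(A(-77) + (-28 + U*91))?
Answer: I*√25473 ≈ 159.6*I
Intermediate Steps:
A(M) = 35
U = -280 (U = -(-70)*(-4) = -5*56 = -280)
√(A(-77) + (-28 + U*91)) = √(35 + (-28 - 280*91)) = √(35 + (-28 - 25480)) = √(35 - 25508) = √(-25473) = I*√25473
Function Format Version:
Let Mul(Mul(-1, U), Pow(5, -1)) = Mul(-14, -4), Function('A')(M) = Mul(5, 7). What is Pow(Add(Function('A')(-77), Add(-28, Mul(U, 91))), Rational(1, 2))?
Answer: Mul(I, Pow(25473, Rational(1, 2))) ≈ Mul(159.60, I)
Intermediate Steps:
Function('A')(M) = 35
U = -280 (U = Mul(-5, Mul(-14, -4)) = Mul(-5, 56) = -280)
Pow(Add(Function('A')(-77), Add(-28, Mul(U, 91))), Rational(1, 2)) = Pow(Add(35, Add(-28, Mul(-280, 91))), Rational(1, 2)) = Pow(Add(35, Add(-28, -25480)), Rational(1, 2)) = Pow(Add(35, -25508), Rational(1, 2)) = Pow(-25473, Rational(1, 2)) = Mul(I, Pow(25473, Rational(1, 2)))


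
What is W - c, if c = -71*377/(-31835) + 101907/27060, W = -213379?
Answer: -12254693087151/57430340 ≈ -2.1338e+5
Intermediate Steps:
c = 264568291/57430340 (c = -26767*(-1/31835) + 101907*(1/27060) = 26767/31835 + 33969/9020 = 264568291/57430340 ≈ 4.6068)
W - c = -213379 - 1*264568291/57430340 = -213379 - 264568291/57430340 = -12254693087151/57430340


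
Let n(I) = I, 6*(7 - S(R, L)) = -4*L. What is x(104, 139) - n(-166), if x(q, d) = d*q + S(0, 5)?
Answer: 43897/3 ≈ 14632.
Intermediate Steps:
S(R, L) = 7 + 2*L/3 (S(R, L) = 7 - (-2)*L/3 = 7 + 2*L/3)
x(q, d) = 31/3 + d*q (x(q, d) = d*q + (7 + (⅔)*5) = d*q + (7 + 10/3) = d*q + 31/3 = 31/3 + d*q)
x(104, 139) - n(-166) = (31/3 + 139*104) - 1*(-166) = (31/3 + 14456) + 166 = 43399/3 + 166 = 43897/3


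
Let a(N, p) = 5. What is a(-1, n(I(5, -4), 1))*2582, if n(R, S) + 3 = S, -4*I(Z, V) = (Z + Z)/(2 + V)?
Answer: 12910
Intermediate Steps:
I(Z, V) = -Z/(2*(2 + V)) (I(Z, V) = -(Z + Z)/(4*(2 + V)) = -2*Z/(4*(2 + V)) = -Z/(2*(2 + V)))
n(R, S) = -3 + S
a(-1, n(I(5, -4), 1))*2582 = 5*2582 = 12910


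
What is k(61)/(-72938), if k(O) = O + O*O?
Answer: -1891/36469 ≈ -0.051852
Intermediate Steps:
k(O) = O + O²
k(61)/(-72938) = (61*(1 + 61))/(-72938) = (61*62)*(-1/72938) = 3782*(-1/72938) = -1891/36469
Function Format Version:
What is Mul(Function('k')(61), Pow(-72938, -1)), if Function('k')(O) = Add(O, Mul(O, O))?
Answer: Rational(-1891, 36469) ≈ -0.051852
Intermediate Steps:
Function('k')(O) = Add(O, Pow(O, 2))
Mul(Function('k')(61), Pow(-72938, -1)) = Mul(Mul(61, Add(1, 61)), Pow(-72938, -1)) = Mul(Mul(61, 62), Rational(-1, 72938)) = Mul(3782, Rational(-1, 72938)) = Rational(-1891, 36469)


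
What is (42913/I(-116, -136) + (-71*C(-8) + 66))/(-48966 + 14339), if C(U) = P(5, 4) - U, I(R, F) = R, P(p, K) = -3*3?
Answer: 27021/4016732 ≈ 0.0067271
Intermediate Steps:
P(p, K) = -9
C(U) = -9 - U
(42913/I(-116, -136) + (-71*C(-8) + 66))/(-48966 + 14339) = (42913/(-116) + (-71*(-9 - 1*(-8)) + 66))/(-48966 + 14339) = (42913*(-1/116) + (-71*(-9 + 8) + 66))/(-34627) = (-42913/116 + (-71*(-1) + 66))*(-1/34627) = (-42913/116 + (71 + 66))*(-1/34627) = (-42913/116 + 137)*(-1/34627) = -27021/116*(-1/34627) = 27021/4016732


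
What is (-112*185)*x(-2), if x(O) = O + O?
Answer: 82880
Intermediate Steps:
x(O) = 2*O
(-112*185)*x(-2) = (-112*185)*(2*(-2)) = -20720*(-4) = 82880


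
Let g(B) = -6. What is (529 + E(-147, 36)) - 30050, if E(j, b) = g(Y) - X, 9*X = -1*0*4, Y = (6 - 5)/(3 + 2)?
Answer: -29527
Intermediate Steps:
Y = ⅕ (Y = 1/5 = 1*(⅕) = ⅕ ≈ 0.20000)
X = 0 (X = (-1*0*4)/9 = (0*4)/9 = (⅑)*0 = 0)
E(j, b) = -6 (E(j, b) = -6 - 1*0 = -6 + 0 = -6)
(529 + E(-147, 36)) - 30050 = (529 - 6) - 30050 = 523 - 30050 = -29527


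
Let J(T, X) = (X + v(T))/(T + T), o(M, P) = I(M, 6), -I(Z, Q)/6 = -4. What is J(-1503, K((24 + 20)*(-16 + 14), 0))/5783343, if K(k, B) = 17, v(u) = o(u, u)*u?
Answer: 36055/17384729058 ≈ 2.0739e-6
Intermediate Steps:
I(Z, Q) = 24 (I(Z, Q) = -6*(-4) = 24)
o(M, P) = 24
v(u) = 24*u
J(T, X) = (X + 24*T)/(2*T) (J(T, X) = (X + 24*T)/(T + T) = (X + 24*T)/((2*T)) = (X + 24*T)*(1/(2*T)) = (X + 24*T)/(2*T))
J(-1503, K((24 + 20)*(-16 + 14), 0))/5783343 = (12 + (½)*17/(-1503))/5783343 = (12 + (½)*17*(-1/1503))*(1/5783343) = (12 - 17/3006)*(1/5783343) = (36055/3006)*(1/5783343) = 36055/17384729058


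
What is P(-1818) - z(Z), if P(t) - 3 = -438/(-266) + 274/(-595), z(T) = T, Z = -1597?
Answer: 18101409/11305 ≈ 1601.2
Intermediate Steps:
P(t) = 47324/11305 (P(t) = 3 + (-438/(-266) + 274/(-595)) = 3 + (-438*(-1/266) + 274*(-1/595)) = 3 + (219/133 - 274/595) = 3 + 13409/11305 = 47324/11305)
P(-1818) - z(Z) = 47324/11305 - 1*(-1597) = 47324/11305 + 1597 = 18101409/11305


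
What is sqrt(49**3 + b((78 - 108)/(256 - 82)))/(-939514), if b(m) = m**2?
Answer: -sqrt(98942834)/27245906 ≈ -0.00036508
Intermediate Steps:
sqrt(49**3 + b((78 - 108)/(256 - 82)))/(-939514) = sqrt(49**3 + ((78 - 108)/(256 - 82))**2)/(-939514) = sqrt(117649 + (-30/174)**2)*(-1/939514) = sqrt(117649 + (-30*1/174)**2)*(-1/939514) = sqrt(117649 + (-5/29)**2)*(-1/939514) = sqrt(117649 + 25/841)*(-1/939514) = sqrt(98942834/841)*(-1/939514) = (sqrt(98942834)/29)*(-1/939514) = -sqrt(98942834)/27245906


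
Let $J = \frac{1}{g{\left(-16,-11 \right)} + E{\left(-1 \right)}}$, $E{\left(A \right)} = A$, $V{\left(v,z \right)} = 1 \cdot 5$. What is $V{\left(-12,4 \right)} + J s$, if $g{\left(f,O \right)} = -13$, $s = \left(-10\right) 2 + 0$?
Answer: $\frac{45}{7} \approx 6.4286$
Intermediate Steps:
$V{\left(v,z \right)} = 5$
$s = -20$ ($s = -20 + 0 = -20$)
$J = - \frac{1}{14}$ ($J = \frac{1}{-13 - 1} = \frac{1}{-14} = - \frac{1}{14} \approx -0.071429$)
$V{\left(-12,4 \right)} + J s = 5 - - \frac{10}{7} = 5 + \frac{10}{7} = \frac{45}{7}$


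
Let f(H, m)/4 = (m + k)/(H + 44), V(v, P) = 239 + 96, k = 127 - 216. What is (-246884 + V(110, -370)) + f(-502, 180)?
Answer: -56459903/229 ≈ -2.4655e+5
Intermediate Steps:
k = -89
V(v, P) = 335
f(H, m) = 4*(-89 + m)/(44 + H) (f(H, m) = 4*((m - 89)/(H + 44)) = 4*((-89 + m)/(44 + H)) = 4*(-89 + m)/(44 + H))
(-246884 + V(110, -370)) + f(-502, 180) = (-246884 + 335) + 4*(-89 + 180)/(44 - 502) = -246549 + 4*91/(-458) = -246549 + 4*(-1/458)*91 = -246549 - 182/229 = -56459903/229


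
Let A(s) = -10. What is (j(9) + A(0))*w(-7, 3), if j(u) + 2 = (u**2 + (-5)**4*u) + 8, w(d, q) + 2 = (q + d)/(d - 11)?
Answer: -91232/9 ≈ -10137.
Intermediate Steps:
w(d, q) = -2 + (d + q)/(-11 + d) (w(d, q) = -2 + (q + d)/(d - 11) = -2 + (d + q)/(-11 + d))
j(u) = 6 + u**2 + 625*u (j(u) = -2 + ((u**2 + (-5)**4*u) + 8) = -2 + ((u**2 + 625*u) + 8) = -2 + (8 + u**2 + 625*u) = 6 + u**2 + 625*u)
(j(9) + A(0))*w(-7, 3) = ((6 + 9**2 + 625*9) - 10)*((22 + 3 - 1*(-7))/(-11 - 7)) = ((6 + 81 + 5625) - 10)*((22 + 3 + 7)/(-18)) = (5712 - 10)*(-1/18*32) = 5702*(-16/9) = -91232/9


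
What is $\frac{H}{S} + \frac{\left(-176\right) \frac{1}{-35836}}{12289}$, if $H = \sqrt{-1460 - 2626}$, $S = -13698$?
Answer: $\frac{44}{110097151} - \frac{i \sqrt{454}}{4566} \approx 3.9965 \cdot 10^{-7} - 0.0046665 i$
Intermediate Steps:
$H = 3 i \sqrt{454}$ ($H = \sqrt{-4086} = 3 i \sqrt{454} \approx 63.922 i$)
$\frac{H}{S} + \frac{\left(-176\right) \frac{1}{-35836}}{12289} = \frac{3 i \sqrt{454}}{-13698} + \frac{\left(-176\right) \frac{1}{-35836}}{12289} = 3 i \sqrt{454} \left(- \frac{1}{13698}\right) + \left(-176\right) \left(- \frac{1}{35836}\right) \frac{1}{12289} = - \frac{i \sqrt{454}}{4566} + \frac{44}{8959} \cdot \frac{1}{12289} = - \frac{i \sqrt{454}}{4566} + \frac{44}{110097151} = \frac{44}{110097151} - \frac{i \sqrt{454}}{4566}$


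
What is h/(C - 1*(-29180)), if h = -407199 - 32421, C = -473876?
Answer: 36635/37058 ≈ 0.98859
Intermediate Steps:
h = -439620
h/(C - 1*(-29180)) = -439620/(-473876 - 1*(-29180)) = -439620/(-473876 + 29180) = -439620/(-444696) = -439620*(-1/444696) = 36635/37058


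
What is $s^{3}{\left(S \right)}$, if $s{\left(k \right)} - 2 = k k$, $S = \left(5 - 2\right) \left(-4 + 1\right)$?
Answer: $571787$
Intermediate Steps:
$S = -9$ ($S = 3 \left(-3\right) = -9$)
$s{\left(k \right)} = 2 + k^{2}$ ($s{\left(k \right)} = 2 + k k = 2 + k^{2}$)
$s^{3}{\left(S \right)} = \left(2 + \left(-9\right)^{2}\right)^{3} = \left(2 + 81\right)^{3} = 83^{3} = 571787$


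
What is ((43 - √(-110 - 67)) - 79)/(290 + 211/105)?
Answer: -3780/30661 - 105*I*√177/30661 ≈ -0.12328 - 0.045561*I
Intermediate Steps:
((43 - √(-110 - 67)) - 79)/(290 + 211/105) = ((43 - √(-177)) - 79)/(290 + 211*(1/105)) = ((43 - I*√177) - 79)/(290 + 211/105) = ((43 - I*√177) - 79)/(30661/105) = (-36 - I*√177)*(105/30661) = -3780/30661 - 105*I*√177/30661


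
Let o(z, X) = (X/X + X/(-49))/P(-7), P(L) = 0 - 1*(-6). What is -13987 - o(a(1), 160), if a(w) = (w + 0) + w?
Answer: -1370689/98 ≈ -13987.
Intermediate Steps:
a(w) = 2*w (a(w) = w + w = 2*w)
P(L) = 6 (P(L) = 0 + 6 = 6)
o(z, X) = ⅙ - X/294 (o(z, X) = (X/X + X/(-49))/6 = (1 + X*(-1/49))*(⅙) = (1 - X/49)*(⅙) = ⅙ - X/294)
-13987 - o(a(1), 160) = -13987 - (⅙ - 1/294*160) = -13987 - (⅙ - 80/147) = -13987 - 1*(-37/98) = -13987 + 37/98 = -1370689/98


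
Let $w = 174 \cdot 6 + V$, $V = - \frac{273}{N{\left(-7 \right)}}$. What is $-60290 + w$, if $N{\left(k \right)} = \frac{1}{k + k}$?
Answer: $-55424$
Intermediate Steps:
$N{\left(k \right)} = \frac{1}{2 k}$
$V = 3822$ ($V = - \frac{273}{\frac{1}{2} \frac{1}{-7}} = - \frac{273}{\frac{1}{2} \left(- \frac{1}{7}\right)} = - \frac{273}{- \frac{1}{14}} = \left(-273\right) \left(-14\right) = 3822$)
$w = 4866$ ($w = 174 \cdot 6 + 3822 = 1044 + 3822 = 4866$)
$-60290 + w = -60290 + 4866 = -55424$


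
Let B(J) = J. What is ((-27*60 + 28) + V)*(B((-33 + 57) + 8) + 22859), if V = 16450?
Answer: 340114478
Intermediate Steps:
((-27*60 + 28) + V)*(B((-33 + 57) + 8) + 22859) = ((-27*60 + 28) + 16450)*(((-33 + 57) + 8) + 22859) = ((-1620 + 28) + 16450)*((24 + 8) + 22859) = (-1592 + 16450)*(32 + 22859) = 14858*22891 = 340114478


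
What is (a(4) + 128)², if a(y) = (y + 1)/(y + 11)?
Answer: 148225/9 ≈ 16469.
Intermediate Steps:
a(y) = (1 + y)/(11 + y)
(a(4) + 128)² = ((1 + 4)/(11 + 4) + 128)² = (5/15 + 128)² = ((1/15)*5 + 128)² = (⅓ + 128)² = (385/3)² = 148225/9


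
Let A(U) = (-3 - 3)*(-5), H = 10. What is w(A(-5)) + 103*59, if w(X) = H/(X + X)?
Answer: 36463/6 ≈ 6077.2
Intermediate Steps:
A(U) = 30 (A(U) = -6*(-5) = 30)
w(X) = 5/X (w(X) = 10/(X + X) = 10/((2*X)) = 10*(1/(2*X)) = 5/X)
w(A(-5)) + 103*59 = 5/30 + 103*59 = 5*(1/30) + 6077 = ⅙ + 6077 = 36463/6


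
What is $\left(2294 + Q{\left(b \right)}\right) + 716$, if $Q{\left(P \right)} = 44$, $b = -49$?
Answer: $3054$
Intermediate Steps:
$\left(2294 + Q{\left(b \right)}\right) + 716 = \left(2294 + 44\right) + 716 = 2338 + 716 = 3054$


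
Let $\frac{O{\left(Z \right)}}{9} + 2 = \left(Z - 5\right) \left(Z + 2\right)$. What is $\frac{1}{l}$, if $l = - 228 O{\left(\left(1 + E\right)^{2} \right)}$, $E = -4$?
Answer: $- \frac{1}{86184} \approx -1.1603 \cdot 10^{-5}$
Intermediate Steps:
$O{\left(Z \right)} = -18 + 9 \left(-5 + Z\right) \left(2 + Z\right)$ ($O{\left(Z \right)} = -18 + 9 \left(Z - 5\right) \left(Z + 2\right) = -18 + 9 \left(-5 + Z\right) \left(2 + Z\right)$)
$l = -86184$ ($l = - 228 \left(-108 - 27 \left(1 - 4\right)^{2} + 9 \left(\left(1 - 4\right)^{2}\right)^{2}\right) = - 228 \left(-108 - 27 \left(-3\right)^{2} + 9 \left(\left(-3\right)^{2}\right)^{2}\right) = - 228 \left(-108 - 243 + 9 \cdot 9^{2}\right) = - 228 \left(-108 - 243 + 9 \cdot 81\right) = - 228 \left(-108 - 243 + 729\right) = \left(-228\right) 378 = -86184$)
$\frac{1}{l} = \frac{1}{-86184} = - \frac{1}{86184}$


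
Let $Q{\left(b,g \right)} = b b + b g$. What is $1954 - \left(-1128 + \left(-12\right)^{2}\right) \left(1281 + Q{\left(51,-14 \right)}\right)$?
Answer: $3119266$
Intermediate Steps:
$Q{\left(b,g \right)} = b^{2} + b g$
$1954 - \left(-1128 + \left(-12\right)^{2}\right) \left(1281 + Q{\left(51,-14 \right)}\right) = 1954 - \left(-1128 + \left(-12\right)^{2}\right) \left(1281 + 51 \left(51 - 14\right)\right) = 1954 - \left(-1128 + 144\right) \left(1281 + 51 \cdot 37\right) = 1954 - - 984 \left(1281 + 1887\right) = 1954 - \left(-984\right) 3168 = 1954 - -3117312 = 1954 + 3117312 = 3119266$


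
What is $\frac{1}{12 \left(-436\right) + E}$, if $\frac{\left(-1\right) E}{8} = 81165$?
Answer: $- \frac{1}{654552} \approx -1.5278 \cdot 10^{-6}$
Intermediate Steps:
$E = -649320$ ($E = \left(-8\right) 81165 = -649320$)
$\frac{1}{12 \left(-436\right) + E} = \frac{1}{12 \left(-436\right) - 649320} = \frac{1}{-5232 - 649320} = \frac{1}{-654552} = - \frac{1}{654552}$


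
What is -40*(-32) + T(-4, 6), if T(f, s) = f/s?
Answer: 3838/3 ≈ 1279.3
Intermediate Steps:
-40*(-32) + T(-4, 6) = -40*(-32) - 4/6 = 1280 - 4*⅙ = 1280 - ⅔ = 3838/3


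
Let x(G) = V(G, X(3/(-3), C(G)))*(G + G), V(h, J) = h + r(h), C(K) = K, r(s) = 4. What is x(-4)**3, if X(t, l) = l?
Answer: 0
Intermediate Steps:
V(h, J) = 4 + h (V(h, J) = h + 4 = 4 + h)
x(G) = 2*G*(4 + G) (x(G) = (4 + G)*(G + G) = (4 + G)*(2*G) = 2*G*(4 + G))
x(-4)**3 = (2*(-4)*(4 - 4))**3 = (2*(-4)*0)**3 = 0**3 = 0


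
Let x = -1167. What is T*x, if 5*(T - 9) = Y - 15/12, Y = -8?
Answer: -166881/20 ≈ -8344.0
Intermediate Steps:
T = 143/20 (T = 9 + (-8 - 15/12)/5 = 9 + (-8 - 1*5/4)/5 = 9 + (-8 - 5/4)/5 = 9 + (⅕)*(-37/4) = 9 - 37/20 = 143/20 ≈ 7.1500)
T*x = (143/20)*(-1167) = -166881/20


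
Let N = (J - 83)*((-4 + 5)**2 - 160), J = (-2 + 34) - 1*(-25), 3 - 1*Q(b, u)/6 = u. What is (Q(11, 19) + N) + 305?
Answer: 4343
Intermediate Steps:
Q(b, u) = 18 - 6*u
J = 57 (J = 32 + 25 = 57)
N = 4134 (N = (57 - 83)*((-4 + 5)**2 - 160) = -26*(1**2 - 160) = -26*(1 - 160) = -26*(-159) = 4134)
(Q(11, 19) + N) + 305 = ((18 - 6*19) + 4134) + 305 = ((18 - 114) + 4134) + 305 = (-96 + 4134) + 305 = 4038 + 305 = 4343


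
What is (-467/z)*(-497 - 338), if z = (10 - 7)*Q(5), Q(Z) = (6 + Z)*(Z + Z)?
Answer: 77989/66 ≈ 1181.7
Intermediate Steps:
Q(Z) = 2*Z*(6 + Z) (Q(Z) = (6 + Z)*(2*Z) = 2*Z*(6 + Z))
z = 330 (z = (10 - 7)*(2*5*(6 + 5)) = 3*(2*5*11) = 3*110 = 330)
(-467/z)*(-497 - 338) = (-467/330)*(-497 - 338) = -467*1/330*(-835) = -467/330*(-835) = 77989/66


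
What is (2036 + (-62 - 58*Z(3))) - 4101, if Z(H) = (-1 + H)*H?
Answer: -2475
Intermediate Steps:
Z(H) = H*(-1 + H)
(2036 + (-62 - 58*Z(3))) - 4101 = (2036 + (-62 - 174*(-1 + 3))) - 4101 = (2036 + (-62 - 174*2)) - 4101 = (2036 + (-62 - 58*6)) - 4101 = (2036 + (-62 - 348)) - 4101 = (2036 - 410) - 4101 = 1626 - 4101 = -2475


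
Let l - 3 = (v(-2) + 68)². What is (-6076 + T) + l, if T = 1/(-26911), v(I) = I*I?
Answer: -23923880/26911 ≈ -889.00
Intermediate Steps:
v(I) = I²
T = -1/26911 ≈ -3.7160e-5
l = 5187 (l = 3 + ((-2)² + 68)² = 3 + (4 + 68)² = 3 + 72² = 3 + 5184 = 5187)
(-6076 + T) + l = (-6076 - 1/26911) + 5187 = -163511237/26911 + 5187 = -23923880/26911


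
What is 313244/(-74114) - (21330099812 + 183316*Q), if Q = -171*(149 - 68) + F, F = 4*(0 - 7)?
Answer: -696147504784358/37057 ≈ -1.8786e+10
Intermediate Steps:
F = -28 (F = 4*(-7) = -28)
Q = -13879 (Q = -171*(149 - 68) - 28 = -171*81 - 28 = -13851 - 28 = -13879)
313244/(-74114) - (21330099812 + 183316*Q) = 313244/(-74114) - 183316/(1/(-13879 + 116357)) = 313244*(-1/74114) - 183316/(1/102478) = -156622/37057 - 183316/1/102478 = -156622/37057 - 183316*102478 = -156622/37057 - 18785857048 = -696147504784358/37057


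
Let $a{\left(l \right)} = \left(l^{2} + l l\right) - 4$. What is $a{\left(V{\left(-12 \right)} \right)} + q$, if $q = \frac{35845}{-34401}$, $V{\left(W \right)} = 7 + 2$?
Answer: $\frac{5399513}{34401} \approx 156.96$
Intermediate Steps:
$V{\left(W \right)} = 9$
$q = - \frac{35845}{34401}$ ($q = 35845 \left(- \frac{1}{34401}\right) = - \frac{35845}{34401} \approx -1.042$)
$a{\left(l \right)} = -4 + 2 l^{2}$ ($a{\left(l \right)} = \left(l^{2} + l^{2}\right) - 4 = 2 l^{2} - 4 = -4 + 2 l^{2}$)
$a{\left(V{\left(-12 \right)} \right)} + q = \left(-4 + 2 \cdot 9^{2}\right) - \frac{35845}{34401} = \left(-4 + 2 \cdot 81\right) - \frac{35845}{34401} = \left(-4 + 162\right) - \frac{35845}{34401} = 158 - \frac{35845}{34401} = \frac{5399513}{34401}$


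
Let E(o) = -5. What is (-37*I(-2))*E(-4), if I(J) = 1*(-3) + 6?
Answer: 555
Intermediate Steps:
I(J) = 3 (I(J) = -3 + 6 = 3)
(-37*I(-2))*E(-4) = -37*3*(-5) = -111*(-5) = 555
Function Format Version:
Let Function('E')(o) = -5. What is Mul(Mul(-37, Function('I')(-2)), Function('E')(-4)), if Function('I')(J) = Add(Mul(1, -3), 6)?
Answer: 555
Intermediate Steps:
Function('I')(J) = 3 (Function('I')(J) = Add(-3, 6) = 3)
Mul(Mul(-37, Function('I')(-2)), Function('E')(-4)) = Mul(Mul(-37, 3), -5) = Mul(-111, -5) = 555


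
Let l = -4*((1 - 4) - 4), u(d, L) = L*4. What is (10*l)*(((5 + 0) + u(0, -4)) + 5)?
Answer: -1680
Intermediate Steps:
u(d, L) = 4*L
l = 28 (l = -4*(-3 - 4) = -4*(-7) = 28)
(10*l)*(((5 + 0) + u(0, -4)) + 5) = (10*28)*(((5 + 0) + 4*(-4)) + 5) = 280*((5 - 16) + 5) = 280*(-11 + 5) = 280*(-6) = -1680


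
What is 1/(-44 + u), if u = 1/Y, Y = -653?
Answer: -653/28733 ≈ -0.022726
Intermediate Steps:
u = -1/653 (u = 1/(-653) = -1/653 ≈ -0.0015314)
1/(-44 + u) = 1/(-44 - 1/653) = 1/(-28733/653) = -653/28733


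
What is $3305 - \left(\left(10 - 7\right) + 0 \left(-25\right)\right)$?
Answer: $3302$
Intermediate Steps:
$3305 - \left(\left(10 - 7\right) + 0 \left(-25\right)\right) = 3305 - \left(\left(10 - 7\right) + 0\right) = 3305 - \left(3 + 0\right) = 3305 - 3 = 3302$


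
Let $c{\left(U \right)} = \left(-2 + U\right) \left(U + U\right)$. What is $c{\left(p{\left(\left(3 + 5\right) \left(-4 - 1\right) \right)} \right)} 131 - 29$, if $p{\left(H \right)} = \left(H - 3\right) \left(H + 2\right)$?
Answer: $698672227$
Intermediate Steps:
$p{\left(H \right)} = \left(-3 + H\right) \left(2 + H\right)$
$c{\left(U \right)} = 2 U \left(-2 + U\right)$ ($c{\left(U \right)} = \left(-2 + U\right) 2 U = 2 U \left(-2 + U\right)$)
$c{\left(p{\left(\left(3 + 5\right) \left(-4 - 1\right) \right)} \right)} 131 - 29 = 2 \left(-6 + \left(\left(3 + 5\right) \left(-4 - 1\right)\right)^{2} - \left(3 + 5\right) \left(-4 - 1\right)\right) \left(-2 - \left(6 - \left(-4 - 1\right)^{2} \left(3 + 5\right)^{2} + \left(3 + 5\right) \left(-4 - 1\right)\right)\right) 131 - 29 = 2 \left(-6 + \left(8 \left(-5\right)\right)^{2} - 8 \left(-5\right)\right) \left(-2 - \left(6 - 1600 - 40\right)\right) 131 - 29 = 2 \left(-6 + \left(-40\right)^{2} - -40\right) \left(-2 - \left(-34 - 1600\right)\right) 131 - 29 = 2 \left(-6 + 1600 + 40\right) \left(-2 + \left(-6 + 1600 + 40\right)\right) 131 - 29 = 2 \cdot 1634 \left(-2 + 1634\right) 131 - 29 = 2 \cdot 1634 \cdot 1632 \cdot 131 - 29 = 5333376 \cdot 131 - 29 = 698672256 - 29 = 698672227$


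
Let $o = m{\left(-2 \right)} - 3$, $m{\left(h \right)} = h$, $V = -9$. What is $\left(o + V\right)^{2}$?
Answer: $196$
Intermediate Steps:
$o = -5$ ($o = -2 - 3 = -5$)
$\left(o + V\right)^{2} = \left(-5 - 9\right)^{2} = \left(-14\right)^{2} = 196$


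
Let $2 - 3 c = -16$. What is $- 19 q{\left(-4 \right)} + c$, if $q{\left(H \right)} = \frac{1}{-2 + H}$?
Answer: $\frac{55}{6} \approx 9.1667$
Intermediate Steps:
$c = 6$ ($c = \frac{2}{3} - - \frac{16}{3} = \frac{2}{3} + \frac{16}{3} = 6$)
$- 19 q{\left(-4 \right)} + c = - \frac{19}{-2 - 4} + 6 = - \frac{19}{-6} + 6 = \left(-19\right) \left(- \frac{1}{6}\right) + 6 = \frac{19}{6} + 6 = \frac{55}{6}$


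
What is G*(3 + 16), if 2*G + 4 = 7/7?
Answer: -57/2 ≈ -28.500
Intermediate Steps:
G = -3/2 (G = -2 + (7/7)/2 = -2 + (7*(⅐))/2 = -2 + (½)*1 = -2 + ½ = -3/2 ≈ -1.5000)
G*(3 + 16) = -3*(3 + 16)/2 = -3/2*19 = -57/2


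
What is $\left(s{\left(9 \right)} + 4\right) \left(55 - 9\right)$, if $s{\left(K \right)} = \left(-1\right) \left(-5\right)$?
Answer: $414$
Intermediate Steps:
$s{\left(K \right)} = 5$
$\left(s{\left(9 \right)} + 4\right) \left(55 - 9\right) = \left(5 + 4\right) \left(55 - 9\right) = 9 \left(55 - 9\right) = 9 \cdot 46 = 414$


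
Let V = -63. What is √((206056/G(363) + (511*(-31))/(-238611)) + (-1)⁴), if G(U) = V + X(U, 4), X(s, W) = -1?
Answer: I*√2931988932223242/954444 ≈ 56.732*I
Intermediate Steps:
G(U) = -64 (G(U) = -63 - 1 = -64)
√((206056/G(363) + (511*(-31))/(-238611)) + (-1)⁴) = √((206056/(-64) + (511*(-31))/(-238611)) + (-1)⁴) = √((206056*(-1/64) - 15841*(-1/238611)) + 1) = √((-25757/8 + 15841/238611) + 1) = √(-6145776799/1908888 + 1) = √(-6143867911/1908888) = I*√2931988932223242/954444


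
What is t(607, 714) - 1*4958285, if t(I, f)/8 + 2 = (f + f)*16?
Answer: -4775517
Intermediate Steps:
t(I, f) = -16 + 256*f (t(I, f) = -16 + 8*((f + f)*16) = -16 + 8*((2*f)*16) = -16 + 8*(32*f) = -16 + 256*f)
t(607, 714) - 1*4958285 = (-16 + 256*714) - 1*4958285 = (-16 + 182784) - 4958285 = 182768 - 4958285 = -4775517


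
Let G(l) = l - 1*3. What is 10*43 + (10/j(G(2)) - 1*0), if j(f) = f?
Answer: 420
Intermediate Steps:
G(l) = -3 + l (G(l) = l - 3 = -3 + l)
10*43 + (10/j(G(2)) - 1*0) = 10*43 + (10/(-3 + 2) - 1*0) = 430 + (10/(-1) + 0) = 430 + (10*(-1) + 0) = 430 + (-10 + 0) = 430 - 10 = 420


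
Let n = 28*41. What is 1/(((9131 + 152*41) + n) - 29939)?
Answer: -1/13428 ≈ -7.4471e-5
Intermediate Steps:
n = 1148
1/(((9131 + 152*41) + n) - 29939) = 1/(((9131 + 152*41) + 1148) - 29939) = 1/(((9131 + 6232) + 1148) - 29939) = 1/((15363 + 1148) - 29939) = 1/(16511 - 29939) = 1/(-13428) = -1/13428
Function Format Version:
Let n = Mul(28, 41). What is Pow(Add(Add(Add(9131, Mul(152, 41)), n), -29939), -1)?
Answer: Rational(-1, 13428) ≈ -7.4471e-5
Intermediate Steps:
n = 1148
Pow(Add(Add(Add(9131, Mul(152, 41)), n), -29939), -1) = Pow(Add(Add(Add(9131, Mul(152, 41)), 1148), -29939), -1) = Pow(Add(Add(Add(9131, 6232), 1148), -29939), -1) = Pow(Add(Add(15363, 1148), -29939), -1) = Pow(Add(16511, -29939), -1) = Pow(-13428, -1) = Rational(-1, 13428)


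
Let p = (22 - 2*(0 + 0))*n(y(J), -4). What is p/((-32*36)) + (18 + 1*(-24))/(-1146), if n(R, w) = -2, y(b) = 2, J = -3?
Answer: 2389/55008 ≈ 0.043430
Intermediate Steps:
p = -44 (p = (22 - 2*(0 + 0))*(-2) = (22 - 2*0)*(-2) = (22 + 0)*(-2) = 22*(-2) = -44)
p/((-32*36)) + (18 + 1*(-24))/(-1146) = -44/((-32*36)) + (18 + 1*(-24))/(-1146) = -44/(-1152) + (18 - 24)*(-1/1146) = -44*(-1/1152) - 6*(-1/1146) = 11/288 + 1/191 = 2389/55008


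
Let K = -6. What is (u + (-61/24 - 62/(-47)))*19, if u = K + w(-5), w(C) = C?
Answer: -261953/1128 ≈ -232.23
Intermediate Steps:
u = -11 (u = -6 - 5 = -11)
(u + (-61/24 - 62/(-47)))*19 = (-11 + (-61/24 - 62/(-47)))*19 = (-11 + (-61*1/24 - 62*(-1/47)))*19 = (-11 + (-61/24 + 62/47))*19 = (-11 - 1379/1128)*19 = -13787/1128*19 = -261953/1128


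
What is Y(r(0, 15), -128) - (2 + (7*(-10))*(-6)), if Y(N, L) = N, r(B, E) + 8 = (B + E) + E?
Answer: -400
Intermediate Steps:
r(B, E) = -8 + B + 2*E (r(B, E) = -8 + ((B + E) + E) = -8 + (B + 2*E) = -8 + B + 2*E)
Y(r(0, 15), -128) - (2 + (7*(-10))*(-6)) = (-8 + 0 + 2*15) - (2 + (7*(-10))*(-6)) = (-8 + 0 + 30) - (2 - 70*(-6)) = 22 - (2 + 420) = 22 - 1*422 = 22 - 422 = -400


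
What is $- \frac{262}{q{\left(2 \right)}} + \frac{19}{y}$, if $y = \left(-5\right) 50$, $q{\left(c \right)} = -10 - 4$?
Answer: $\frac{32617}{1750} \approx 18.638$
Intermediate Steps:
$q{\left(c \right)} = -14$ ($q{\left(c \right)} = -10 - 4 = -14$)
$y = -250$
$- \frac{262}{q{\left(2 \right)}} + \frac{19}{y} = - \frac{262}{-14} + \frac{19}{-250} = \left(-262\right) \left(- \frac{1}{14}\right) + 19 \left(- \frac{1}{250}\right) = \frac{131}{7} - \frac{19}{250} = \frac{32617}{1750}$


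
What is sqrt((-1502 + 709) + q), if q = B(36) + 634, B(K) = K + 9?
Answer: I*sqrt(114) ≈ 10.677*I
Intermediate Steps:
B(K) = 9 + K
q = 679 (q = (9 + 36) + 634 = 45 + 634 = 679)
sqrt((-1502 + 709) + q) = sqrt((-1502 + 709) + 679) = sqrt(-793 + 679) = sqrt(-114) = I*sqrt(114)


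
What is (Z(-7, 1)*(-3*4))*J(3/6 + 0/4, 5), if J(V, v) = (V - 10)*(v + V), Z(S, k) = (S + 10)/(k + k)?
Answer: 1881/2 ≈ 940.50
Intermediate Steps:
Z(S, k) = (10 + S)/(2*k) (Z(S, k) = (10 + S)/((2*k)) = (10 + S)*(1/(2*k)) = (10 + S)/(2*k))
J(V, v) = (-10 + V)*(V + v)
(Z(-7, 1)*(-3*4))*J(3/6 + 0/4, 5) = (((½)*(10 - 7)/1)*(-3*4))*((3/6 + 0/4)² - 10*(3/6 + 0/4) - 10*5 + (3/6 + 0/4)*5) = (((½)*1*3)*(-12))*((3*(⅙) + 0*(¼))² - 10*(3*(⅙) + 0*(¼)) - 50 + (3*(⅙) + 0*(¼))*5) = ((3/2)*(-12))*((½ + 0)² - 10*(½ + 0) - 50 + (½ + 0)*5) = -18*((½)² - 10*½ - 50 + (½)*5) = -18*(¼ - 5 - 50 + 5/2) = -18*(-209/4) = 1881/2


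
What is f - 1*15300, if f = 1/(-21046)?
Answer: -322003801/21046 ≈ -15300.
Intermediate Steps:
f = -1/21046 ≈ -4.7515e-5
f - 1*15300 = -1/21046 - 1*15300 = -1/21046 - 15300 = -322003801/21046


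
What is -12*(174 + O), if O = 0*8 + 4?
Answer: -2136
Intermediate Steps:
O = 4 (O = 0 + 4 = 4)
-12*(174 + O) = -12*(174 + 4) = -12*178 = -2136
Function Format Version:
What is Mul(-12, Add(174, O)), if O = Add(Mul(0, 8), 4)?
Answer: -2136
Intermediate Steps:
O = 4 (O = Add(0, 4) = 4)
Mul(-12, Add(174, O)) = Mul(-12, Add(174, 4)) = Mul(-12, 178) = -2136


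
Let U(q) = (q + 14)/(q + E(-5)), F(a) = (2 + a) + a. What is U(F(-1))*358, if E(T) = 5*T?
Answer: -5012/25 ≈ -200.48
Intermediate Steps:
F(a) = 2 + 2*a
U(q) = (14 + q)/(-25 + q) (U(q) = (q + 14)/(q + 5*(-5)) = (14 + q)/(q - 25) = (14 + q)/(-25 + q))
U(F(-1))*358 = ((14 + (2 + 2*(-1)))/(-25 + (2 + 2*(-1))))*358 = ((14 + (2 - 2))/(-25 + (2 - 2)))*358 = ((14 + 0)/(-25 + 0))*358 = (14/(-25))*358 = -1/25*14*358 = -14/25*358 = -5012/25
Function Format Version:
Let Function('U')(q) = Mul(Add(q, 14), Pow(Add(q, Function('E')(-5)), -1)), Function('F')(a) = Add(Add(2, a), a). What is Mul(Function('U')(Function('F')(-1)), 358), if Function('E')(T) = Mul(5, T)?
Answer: Rational(-5012, 25) ≈ -200.48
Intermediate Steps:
Function('F')(a) = Add(2, Mul(2, a))
Function('U')(q) = Mul(Pow(Add(-25, q), -1), Add(14, q)) (Function('U')(q) = Mul(Add(q, 14), Pow(Add(q, Mul(5, -5)), -1)) = Mul(Add(14, q), Pow(Add(q, -25), -1)) = Mul(Add(14, q), Pow(Add(-25, q), -1)) = Mul(Pow(Add(-25, q), -1), Add(14, q)))
Mul(Function('U')(Function('F')(-1)), 358) = Mul(Mul(Pow(Add(-25, Add(2, Mul(2, -1))), -1), Add(14, Add(2, Mul(2, -1)))), 358) = Mul(Mul(Pow(Add(-25, Add(2, -2)), -1), Add(14, Add(2, -2))), 358) = Mul(Mul(Pow(Add(-25, 0), -1), Add(14, 0)), 358) = Mul(Mul(Pow(-25, -1), 14), 358) = Mul(Mul(Rational(-1, 25), 14), 358) = Mul(Rational(-14, 25), 358) = Rational(-5012, 25)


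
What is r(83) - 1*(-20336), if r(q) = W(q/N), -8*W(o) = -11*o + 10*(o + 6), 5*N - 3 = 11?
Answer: 2277207/112 ≈ 20332.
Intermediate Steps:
N = 14/5 (N = ⅗ + (⅕)*11 = ⅗ + 11/5 = 14/5 ≈ 2.8000)
W(o) = -15/2 + o/8 (W(o) = -(-11*o + 10*(o + 6))/8 = -(-11*o + 10*(6 + o))/8 = -(-11*o + (60 + 10*o))/8 = -(60 - o)/8 = -15/2 + o/8)
r(q) = -15/2 + 5*q/112 (r(q) = -15/2 + (q/(14/5))/8 = -15/2 + (q*(5/14))/8 = -15/2 + (5*q/14)/8 = -15/2 + 5*q/112)
r(83) - 1*(-20336) = (-15/2 + (5/112)*83) - 1*(-20336) = (-15/2 + 415/112) + 20336 = -425/112 + 20336 = 2277207/112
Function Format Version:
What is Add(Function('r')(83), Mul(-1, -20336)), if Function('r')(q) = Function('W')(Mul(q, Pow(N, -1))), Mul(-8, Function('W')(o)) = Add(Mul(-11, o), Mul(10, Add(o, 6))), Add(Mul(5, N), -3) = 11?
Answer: Rational(2277207, 112) ≈ 20332.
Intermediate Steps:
N = Rational(14, 5) (N = Add(Rational(3, 5), Mul(Rational(1, 5), 11)) = Add(Rational(3, 5), Rational(11, 5)) = Rational(14, 5) ≈ 2.8000)
Function('W')(o) = Add(Rational(-15, 2), Mul(Rational(1, 8), o)) (Function('W')(o) = Mul(Rational(-1, 8), Add(Mul(-11, o), Mul(10, Add(o, 6)))) = Mul(Rational(-1, 8), Add(Mul(-11, o), Mul(10, Add(6, o)))) = Mul(Rational(-1, 8), Add(Mul(-11, o), Add(60, Mul(10, o)))) = Mul(Rational(-1, 8), Add(60, Mul(-1, o))) = Add(Rational(-15, 2), Mul(Rational(1, 8), o)))
Function('r')(q) = Add(Rational(-15, 2), Mul(Rational(5, 112), q)) (Function('r')(q) = Add(Rational(-15, 2), Mul(Rational(1, 8), Mul(q, Pow(Rational(14, 5), -1)))) = Add(Rational(-15, 2), Mul(Rational(1, 8), Mul(q, Rational(5, 14)))) = Add(Rational(-15, 2), Mul(Rational(1, 8), Mul(Rational(5, 14), q))) = Add(Rational(-15, 2), Mul(Rational(5, 112), q)))
Add(Function('r')(83), Mul(-1, -20336)) = Add(Add(Rational(-15, 2), Mul(Rational(5, 112), 83)), Mul(-1, -20336)) = Add(Add(Rational(-15, 2), Rational(415, 112)), 20336) = Add(Rational(-425, 112), 20336) = Rational(2277207, 112)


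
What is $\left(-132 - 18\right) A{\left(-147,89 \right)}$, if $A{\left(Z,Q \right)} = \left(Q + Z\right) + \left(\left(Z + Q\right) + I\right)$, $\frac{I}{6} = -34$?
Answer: $48000$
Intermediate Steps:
$I = -204$ ($I = 6 \left(-34\right) = -204$)
$A{\left(Z,Q \right)} = -204 + 2 Q + 2 Z$ ($A{\left(Z,Q \right)} = \left(Q + Z\right) - \left(204 - Q - Z\right) = \left(Q + Z\right) + \left(-204 + Q + Z\right) = -204 + 2 Q + 2 Z$)
$\left(-132 - 18\right) A{\left(-147,89 \right)} = \left(-132 - 18\right) \left(-204 + 2 \cdot 89 + 2 \left(-147\right)\right) = \left(-132 - 18\right) \left(-204 + 178 - 294\right) = \left(-150\right) \left(-320\right) = 48000$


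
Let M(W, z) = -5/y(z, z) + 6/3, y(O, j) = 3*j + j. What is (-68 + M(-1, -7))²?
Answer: 3396649/784 ≈ 4332.5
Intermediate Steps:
y(O, j) = 4*j
M(W, z) = 2 - 5/(4*z) (M(W, z) = -5*1/(4*z) + 6/3 = -5/(4*z) + 6*(⅓) = -5/(4*z) + 2 = 2 - 5/(4*z))
(-68 + M(-1, -7))² = (-68 + (2 - 5/4/(-7)))² = (-68 + (2 - 5/4*(-⅐)))² = (-68 + (2 + 5/28))² = (-68 + 61/28)² = (-1843/28)² = 3396649/784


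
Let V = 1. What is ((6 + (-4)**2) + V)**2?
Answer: 529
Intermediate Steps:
((6 + (-4)**2) + V)**2 = ((6 + (-4)**2) + 1)**2 = ((6 + 16) + 1)**2 = (22 + 1)**2 = 23**2 = 529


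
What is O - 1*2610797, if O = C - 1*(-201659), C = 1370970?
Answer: -1038168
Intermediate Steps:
O = 1572629 (O = 1370970 - 1*(-201659) = 1370970 + 201659 = 1572629)
O - 1*2610797 = 1572629 - 1*2610797 = 1572629 - 2610797 = -1038168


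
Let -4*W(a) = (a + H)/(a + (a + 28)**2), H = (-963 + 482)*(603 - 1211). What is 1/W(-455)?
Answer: -727496/291993 ≈ -2.4915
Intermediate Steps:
H = 292448 (H = -481*(-608) = 292448)
W(a) = -(292448 + a)/(4*(a + (28 + a)**2)) (W(a) = -(a + 292448)/(4*(a + (a + 28)**2)) = -(292448 + a)/(4*(a + (28 + a)**2)))
1/W(-455) = 1/((-73112 - 1/4*(-455))/(-455 + (28 - 455)**2)) = 1/((-73112 + 455/4)/(-455 + (-427)**2)) = 1/(-291993/4/(-455 + 182329)) = 1/(-291993/4/181874) = 1/((1/181874)*(-291993/4)) = 1/(-291993/727496) = -727496/291993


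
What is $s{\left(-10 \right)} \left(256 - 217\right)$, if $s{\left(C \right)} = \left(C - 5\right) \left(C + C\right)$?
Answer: $11700$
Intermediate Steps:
$s{\left(C \right)} = 2 C \left(-5 + C\right)$ ($s{\left(C \right)} = \left(-5 + C\right) 2 C = 2 C \left(-5 + C\right)$)
$s{\left(-10 \right)} \left(256 - 217\right) = 2 \left(-10\right) \left(-5 - 10\right) \left(256 - 217\right) = 2 \left(-10\right) \left(-15\right) \left(256 - 217\right) = 300 \cdot 39 = 11700$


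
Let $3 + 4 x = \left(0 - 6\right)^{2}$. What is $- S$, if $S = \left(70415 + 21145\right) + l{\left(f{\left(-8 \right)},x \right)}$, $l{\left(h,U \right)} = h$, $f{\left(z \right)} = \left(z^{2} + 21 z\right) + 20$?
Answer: $-91476$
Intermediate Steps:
$f{\left(z \right)} = 20 + z^{2} + 21 z$
$x = \frac{33}{4}$ ($x = - \frac{3}{4} + \frac{\left(0 - 6\right)^{2}}{4} = - \frac{3}{4} + \frac{\left(-6\right)^{2}}{4} = - \frac{3}{4} + \frac{1}{4} \cdot 36 = - \frac{3}{4} + 9 = \frac{33}{4} \approx 8.25$)
$S = 91476$ ($S = \left(70415 + 21145\right) + \left(20 + \left(-8\right)^{2} + 21 \left(-8\right)\right) = 91560 + \left(20 + 64 - 168\right) = 91560 - 84 = 91476$)
$- S = \left(-1\right) 91476 = -91476$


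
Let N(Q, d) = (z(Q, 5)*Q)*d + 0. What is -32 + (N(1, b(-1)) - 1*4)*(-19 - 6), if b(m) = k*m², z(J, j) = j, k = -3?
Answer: 443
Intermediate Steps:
b(m) = -3*m²
N(Q, d) = 5*Q*d (N(Q, d) = (5*Q)*d + 0 = 5*Q*d + 0 = 5*Q*d)
-32 + (N(1, b(-1)) - 1*4)*(-19 - 6) = -32 + (5*1*(-3*(-1)²) - 1*4)*(-19 - 6) = -32 + (5*1*(-3*1) - 4)*(-25) = -32 + (5*1*(-3) - 4)*(-25) = -32 + (-15 - 4)*(-25) = -32 - 19*(-25) = -32 + 475 = 443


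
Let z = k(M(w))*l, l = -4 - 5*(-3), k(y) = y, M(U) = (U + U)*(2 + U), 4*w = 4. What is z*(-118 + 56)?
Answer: -4092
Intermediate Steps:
w = 1 (w = (¼)*4 = 1)
M(U) = 2*U*(2 + U) (M(U) = (2*U)*(2 + U) = 2*U*(2 + U))
l = 11 (l = -4 + 15 = 11)
z = 66 (z = (2*1*(2 + 1))*11 = (2*1*3)*11 = 6*11 = 66)
z*(-118 + 56) = 66*(-118 + 56) = 66*(-62) = -4092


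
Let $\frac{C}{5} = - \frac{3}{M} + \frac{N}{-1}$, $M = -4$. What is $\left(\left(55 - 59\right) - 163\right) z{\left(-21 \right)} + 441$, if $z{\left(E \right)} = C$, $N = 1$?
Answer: $\frac{2599}{4} \approx 649.75$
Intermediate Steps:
$C = - \frac{5}{4}$ ($C = 5 \left(- \frac{3}{-4} + 1 \frac{1}{-1}\right) = 5 \left(\left(-3\right) \left(- \frac{1}{4}\right) + 1 \left(-1\right)\right) = 5 \left(\frac{3}{4} - 1\right) = 5 \left(- \frac{1}{4}\right) = - \frac{5}{4} \approx -1.25$)
$z{\left(E \right)} = - \frac{5}{4}$
$\left(\left(55 - 59\right) - 163\right) z{\left(-21 \right)} + 441 = \left(\left(55 - 59\right) - 163\right) \left(- \frac{5}{4}\right) + 441 = \left(-4 - 163\right) \left(- \frac{5}{4}\right) + 441 = \left(-167\right) \left(- \frac{5}{4}\right) + 441 = \frac{835}{4} + 441 = \frac{2599}{4}$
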